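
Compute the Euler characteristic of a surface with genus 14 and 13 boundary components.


chi = 2 - 2g - b
= 2 - 2*14 - 13
= 2 - 28 - 13 = -39

-39


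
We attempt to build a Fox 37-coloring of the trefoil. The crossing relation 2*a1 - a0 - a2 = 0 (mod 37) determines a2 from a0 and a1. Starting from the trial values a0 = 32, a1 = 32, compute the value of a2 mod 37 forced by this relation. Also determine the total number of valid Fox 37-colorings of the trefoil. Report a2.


Step 1: Apply the given crossing relation 2*a1 - a0 - a2 = 0 (mod 37).
  a2 = 2*a1 - a0 mod 37
  a2 = 2*32 - 32 mod 37
  a2 = 64 - 32 mod 37
  a2 = 32 mod 37 = 32
Step 2: The trefoil has determinant 3.
  Number of Fox p-colorings (p prime) is p^2 if p = 3, else p.
  Since 37 does not divide 3, only trivial (constant) colorings exist.
  (Here a0 = a1 = a2 = 32, the constant coloring, which is valid.)
  Total colorings = 37
Step 3: a2 = 32, total Fox 37-colorings = 37

32


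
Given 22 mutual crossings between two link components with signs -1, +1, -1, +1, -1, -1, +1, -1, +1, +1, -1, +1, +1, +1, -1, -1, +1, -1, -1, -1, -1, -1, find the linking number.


Step 1: Count positive crossings: 9
Step 2: Count negative crossings: 13
Step 3: Sum of signs = 9 - 13 = -4
Step 4: Linking number = sum/2 = -4/2 = -2

-2


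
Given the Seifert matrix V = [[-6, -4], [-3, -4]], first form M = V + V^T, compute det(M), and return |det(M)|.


Step 1: Form V + V^T where V = [[-6, -4], [-3, -4]]
  V^T = [[-6, -3], [-4, -4]]
  V + V^T = [[-12, -7], [-7, -8]]
Step 2: det(V + V^T) = (-12)*(-8) - (-7)*(-7)
  = 96 - 49 = 47
Step 3: Knot determinant = |det(V + V^T)| = |47| = 47

47


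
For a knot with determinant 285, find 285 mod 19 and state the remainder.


Step 1: A knot is p-colorable if and only if p divides its determinant.
Step 2: Compute 285 mod 19.
285 = 15 * 19 + 0
Step 3: 285 mod 19 = 0
Step 4: The knot is 19-colorable: yes

0


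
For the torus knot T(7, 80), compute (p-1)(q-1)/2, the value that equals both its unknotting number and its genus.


For a torus knot T(p,q), both the unknotting number and genus equal (p-1)(q-1)/2.
= (7-1)(80-1)/2
= 6*79/2
= 474/2 = 237

237


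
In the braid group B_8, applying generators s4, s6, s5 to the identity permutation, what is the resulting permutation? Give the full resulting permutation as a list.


Starting with identity [1, 2, 3, 4, 5, 6, 7, 8].
Apply generators in sequence:
  After s4: [1, 2, 3, 5, 4, 6, 7, 8]
  After s6: [1, 2, 3, 5, 4, 7, 6, 8]
  After s5: [1, 2, 3, 5, 7, 4, 6, 8]
Final permutation: [1, 2, 3, 5, 7, 4, 6, 8]

[1, 2, 3, 5, 7, 4, 6, 8]


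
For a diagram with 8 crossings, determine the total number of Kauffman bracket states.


Each crossing contributes 2 choices (A-smoothing or B-smoothing).
Total states = 2^8 = 256

256


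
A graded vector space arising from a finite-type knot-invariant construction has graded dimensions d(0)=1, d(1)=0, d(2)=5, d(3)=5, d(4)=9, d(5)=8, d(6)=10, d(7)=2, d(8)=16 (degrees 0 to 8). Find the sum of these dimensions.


Total dimension = d(0) + d(1) + ... + d(8)
= 1 + 0 + 5 + 5 + 9 + 8 + 10 + 2 + 16
= 56

56


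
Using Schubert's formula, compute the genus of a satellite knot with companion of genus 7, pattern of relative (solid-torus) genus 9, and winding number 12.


Schubert: g(satellite) = g_rel(pattern) + |winding| * g(companion),
where g_rel(pattern) is the genus of the pattern relative to the solid torus.
= 9 + 12 * 7
= 9 + 84 = 93

93


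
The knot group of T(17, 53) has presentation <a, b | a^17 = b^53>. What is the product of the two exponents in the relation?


The relation is a^17 = b^53.
Product of exponents = 17 * 53
= 901

901


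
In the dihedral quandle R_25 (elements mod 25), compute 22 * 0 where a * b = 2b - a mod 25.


22 * 0 = 2*0 - 22 mod 25
= 0 - 22 mod 25
= -22 mod 25 = 3

3


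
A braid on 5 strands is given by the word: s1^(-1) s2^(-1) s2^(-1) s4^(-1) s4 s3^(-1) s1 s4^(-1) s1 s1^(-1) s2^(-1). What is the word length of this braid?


The word length counts the number of generators (including inverses).
Listing each generator: s1^(-1), s2^(-1), s2^(-1), s4^(-1), s4, s3^(-1), s1, s4^(-1), s1, s1^(-1), s2^(-1)
There are 11 generators in this braid word.

11


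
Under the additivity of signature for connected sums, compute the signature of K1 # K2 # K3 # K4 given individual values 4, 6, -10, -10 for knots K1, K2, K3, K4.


The signature is additive under connected sum.
signature(K1 # K2 # K3 # K4) = (4) + (6) + (-10) + (-10)
= -10

-10


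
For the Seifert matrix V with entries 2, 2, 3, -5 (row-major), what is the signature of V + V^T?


Step 1: V + V^T = [[4, 5], [5, -10]]
Step 2: trace = -6, det = -65
Step 3: Discriminant = (-6)^2 - 4*(-65) = 296
Step 4: Eigenvalues: 5.60233, -11.6023
Step 5: Signature = (# positive eigenvalues) - (# negative eigenvalues) = 0

0


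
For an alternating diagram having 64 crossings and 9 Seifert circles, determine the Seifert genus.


For alternating knots, g = (c - s + 1)/2.
= (64 - 9 + 1)/2
= 56/2 = 28

28


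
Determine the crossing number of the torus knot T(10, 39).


For a torus knot T(p, q) with gcd(p,q)=1,
the crossing number is min(p*(q-1), q*(p-1)).
p*(q-1) = 10*38 = 380
q*(p-1) = 39*9 = 351
min(380, 351) = 351

351


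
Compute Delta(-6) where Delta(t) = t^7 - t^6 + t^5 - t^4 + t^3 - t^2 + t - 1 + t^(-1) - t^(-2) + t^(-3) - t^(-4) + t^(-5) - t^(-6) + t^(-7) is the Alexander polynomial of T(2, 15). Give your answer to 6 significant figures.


Substituting t = -6 into Delta(t) = t^7 - t^6 + t^5 - t^4 + t^3 - t^2 + t - 1 + t^(-1) - t^(-2) + t^(-3) - t^(-4) + t^(-5) - t^(-6) + t^(-7):
Term values: (-279936) + (-46656) + (-7776) + (-1296) + (-216) + (-36) + (-6) + (-1) + (-0.166667) + (-0.0277778) + (-0.00462963) + (-0.000771605) + (-0.000128601) + (-2.14335e-05) + (-3.57225e-06)
Sum = -335923.2
Rounded to 6 significant figures: -335923

-335923


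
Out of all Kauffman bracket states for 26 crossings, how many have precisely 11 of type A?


We choose which 11 of 26 crossings get A-smoothings.
C(26, 11) = 26! / (11! * 15!)
= 7726160

7726160


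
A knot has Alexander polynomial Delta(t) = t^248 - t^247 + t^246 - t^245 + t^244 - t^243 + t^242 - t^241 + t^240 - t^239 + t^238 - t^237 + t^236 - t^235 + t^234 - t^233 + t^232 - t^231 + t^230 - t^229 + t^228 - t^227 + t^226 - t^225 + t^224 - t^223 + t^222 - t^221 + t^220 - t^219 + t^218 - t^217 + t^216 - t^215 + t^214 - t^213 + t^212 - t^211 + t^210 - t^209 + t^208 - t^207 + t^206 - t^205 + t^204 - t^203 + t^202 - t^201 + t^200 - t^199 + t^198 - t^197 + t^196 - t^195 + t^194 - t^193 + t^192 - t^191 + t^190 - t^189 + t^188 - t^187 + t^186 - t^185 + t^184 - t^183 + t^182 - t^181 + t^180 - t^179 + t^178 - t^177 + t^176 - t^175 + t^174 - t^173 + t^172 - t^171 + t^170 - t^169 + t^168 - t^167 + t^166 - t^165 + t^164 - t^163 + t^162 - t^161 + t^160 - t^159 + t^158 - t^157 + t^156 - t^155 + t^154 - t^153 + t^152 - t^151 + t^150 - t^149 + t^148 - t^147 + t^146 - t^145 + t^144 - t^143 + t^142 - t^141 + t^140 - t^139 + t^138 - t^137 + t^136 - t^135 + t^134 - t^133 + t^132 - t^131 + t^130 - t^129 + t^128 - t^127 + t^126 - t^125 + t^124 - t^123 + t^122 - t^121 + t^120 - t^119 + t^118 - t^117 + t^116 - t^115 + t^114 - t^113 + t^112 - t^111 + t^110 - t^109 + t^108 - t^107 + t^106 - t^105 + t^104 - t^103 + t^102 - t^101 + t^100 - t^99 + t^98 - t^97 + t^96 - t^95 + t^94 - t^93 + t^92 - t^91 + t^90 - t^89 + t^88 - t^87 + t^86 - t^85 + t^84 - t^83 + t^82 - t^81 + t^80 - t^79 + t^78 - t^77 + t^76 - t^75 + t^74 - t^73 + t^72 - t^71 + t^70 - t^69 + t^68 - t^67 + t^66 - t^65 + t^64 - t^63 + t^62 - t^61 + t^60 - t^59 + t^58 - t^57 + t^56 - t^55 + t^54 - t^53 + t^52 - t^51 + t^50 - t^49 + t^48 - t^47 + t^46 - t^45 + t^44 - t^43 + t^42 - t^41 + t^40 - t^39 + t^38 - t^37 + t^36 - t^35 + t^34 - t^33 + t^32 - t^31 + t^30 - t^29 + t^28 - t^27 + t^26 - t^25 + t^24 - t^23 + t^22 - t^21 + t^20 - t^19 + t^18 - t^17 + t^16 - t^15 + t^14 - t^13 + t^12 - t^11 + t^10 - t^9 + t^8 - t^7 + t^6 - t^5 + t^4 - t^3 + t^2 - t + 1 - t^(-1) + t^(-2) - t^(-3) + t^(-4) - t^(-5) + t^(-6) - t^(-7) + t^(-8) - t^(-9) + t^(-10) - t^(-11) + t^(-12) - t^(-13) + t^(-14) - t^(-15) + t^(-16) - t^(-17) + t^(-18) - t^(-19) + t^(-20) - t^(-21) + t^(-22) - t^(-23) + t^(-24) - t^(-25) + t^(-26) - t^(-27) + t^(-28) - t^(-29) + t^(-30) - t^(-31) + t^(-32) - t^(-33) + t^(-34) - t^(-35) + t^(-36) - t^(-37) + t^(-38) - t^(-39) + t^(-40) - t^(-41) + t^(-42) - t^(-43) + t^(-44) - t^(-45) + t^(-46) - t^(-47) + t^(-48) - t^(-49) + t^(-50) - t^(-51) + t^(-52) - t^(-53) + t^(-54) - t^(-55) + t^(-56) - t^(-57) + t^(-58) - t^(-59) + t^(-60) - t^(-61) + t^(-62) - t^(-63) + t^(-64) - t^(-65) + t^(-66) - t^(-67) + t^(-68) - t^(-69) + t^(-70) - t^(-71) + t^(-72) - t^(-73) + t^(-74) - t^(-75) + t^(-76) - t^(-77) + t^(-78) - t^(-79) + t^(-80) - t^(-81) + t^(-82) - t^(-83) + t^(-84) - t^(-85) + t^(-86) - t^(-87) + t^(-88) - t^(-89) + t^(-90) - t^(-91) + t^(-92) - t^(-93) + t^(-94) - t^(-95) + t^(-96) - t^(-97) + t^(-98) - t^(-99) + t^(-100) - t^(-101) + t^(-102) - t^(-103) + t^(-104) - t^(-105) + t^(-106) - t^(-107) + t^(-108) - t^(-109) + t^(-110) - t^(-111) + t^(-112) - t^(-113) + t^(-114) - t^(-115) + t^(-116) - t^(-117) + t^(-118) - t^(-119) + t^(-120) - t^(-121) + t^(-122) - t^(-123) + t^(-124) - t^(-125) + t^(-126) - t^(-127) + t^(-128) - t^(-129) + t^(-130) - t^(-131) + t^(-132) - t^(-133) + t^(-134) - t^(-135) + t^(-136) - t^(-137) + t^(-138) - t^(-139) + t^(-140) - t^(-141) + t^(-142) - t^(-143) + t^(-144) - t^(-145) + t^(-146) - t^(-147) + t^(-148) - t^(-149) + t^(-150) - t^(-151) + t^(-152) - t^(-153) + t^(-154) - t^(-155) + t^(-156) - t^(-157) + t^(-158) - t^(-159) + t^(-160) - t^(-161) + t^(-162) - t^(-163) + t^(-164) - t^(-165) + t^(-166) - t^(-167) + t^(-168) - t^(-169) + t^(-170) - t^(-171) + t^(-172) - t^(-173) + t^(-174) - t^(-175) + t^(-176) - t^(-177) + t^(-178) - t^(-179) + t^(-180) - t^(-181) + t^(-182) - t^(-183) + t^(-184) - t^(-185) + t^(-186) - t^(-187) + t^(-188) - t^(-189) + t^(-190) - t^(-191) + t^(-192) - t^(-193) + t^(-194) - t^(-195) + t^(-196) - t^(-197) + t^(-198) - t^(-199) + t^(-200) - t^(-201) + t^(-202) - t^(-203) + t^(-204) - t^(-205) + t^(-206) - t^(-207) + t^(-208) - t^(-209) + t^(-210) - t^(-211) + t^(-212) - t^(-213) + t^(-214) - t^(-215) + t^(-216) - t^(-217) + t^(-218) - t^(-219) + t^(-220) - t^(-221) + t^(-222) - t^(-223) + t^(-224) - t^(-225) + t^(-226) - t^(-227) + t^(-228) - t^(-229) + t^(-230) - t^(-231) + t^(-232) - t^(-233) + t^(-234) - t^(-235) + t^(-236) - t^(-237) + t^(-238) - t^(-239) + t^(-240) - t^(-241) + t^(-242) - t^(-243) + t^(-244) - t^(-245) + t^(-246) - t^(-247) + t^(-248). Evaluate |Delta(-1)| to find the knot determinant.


Step 1: The polynomial has 497 terms with alternating signs, exponents from 248 down to -248.
Step 2: Substitute t = -1. The i-th term has coefficient (-1)^i and exponent (m-i),
  so its value is (-1)^i * (-1)^(m-i) = (-1)^m = 1 for every i.
Step 3: All 497 terms equal 1, so Delta(-1) = 497 * (1) = 497
Step 4: |Delta(-1)| = 497

497


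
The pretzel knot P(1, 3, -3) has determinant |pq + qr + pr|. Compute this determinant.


Step 1: Compute pq + qr + pr.
pq = 1*3 = 3
qr = 3*(-3) = -9
pr = 1*(-3) = -3
pq + qr + pr = 3 + (-9) + (-3) = -9
Step 2: Take absolute value.
det(P(1,3,-3)) = |-9| = 9

9


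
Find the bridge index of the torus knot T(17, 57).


The bridge number of T(p,q) is min(p,q).
min(17, 57) = 17

17


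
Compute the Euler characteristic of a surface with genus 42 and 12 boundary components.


chi = 2 - 2g - b
= 2 - 2*42 - 12
= 2 - 84 - 12 = -94

-94


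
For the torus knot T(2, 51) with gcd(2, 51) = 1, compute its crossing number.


For a torus knot T(p, q) with gcd(p,q)=1,
the crossing number is min(p*(q-1), q*(p-1)).
p*(q-1) = 2*50 = 100
q*(p-1) = 51*1 = 51
min(100, 51) = 51

51


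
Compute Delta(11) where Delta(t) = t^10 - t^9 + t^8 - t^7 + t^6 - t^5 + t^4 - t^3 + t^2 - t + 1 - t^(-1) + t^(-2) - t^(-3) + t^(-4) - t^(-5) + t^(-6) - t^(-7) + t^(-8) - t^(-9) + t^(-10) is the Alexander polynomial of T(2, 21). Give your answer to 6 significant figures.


Substituting t = 11 into Delta(t) = t^10 - t^9 + t^8 - t^7 + t^6 - t^5 + t^4 - t^3 + t^2 - t + 1 - t^(-1) + t^(-2) - t^(-3) + t^(-4) - t^(-5) + t^(-6) - t^(-7) + t^(-8) - t^(-9) + t^(-10):
Term values: (25937424601) + (-2357947691) + (214358881) + (-19487171) + (1771561) + (-161051) + (14641) + (-1331) + (121) + (-11) + (1) + (-0.0909091) + (0.00826446) + (-0.000751315) + (6.83013e-05) + (-6.20921e-06) + (5.64474e-07) + (-5.13158e-08) + (4.66507e-09) + (-4.24098e-10) + (3.85543e-11)
Sum = 2.377597255e+10
Rounded to 6 significant figures: 2.3776e+10

2.3776e+10


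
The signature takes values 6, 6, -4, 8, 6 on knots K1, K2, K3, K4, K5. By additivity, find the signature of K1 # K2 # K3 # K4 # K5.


The signature is additive under connected sum.
signature(K1 # K2 # K3 # K4 # K5) = (6) + (6) + (-4) + (8) + (6)
= 22

22


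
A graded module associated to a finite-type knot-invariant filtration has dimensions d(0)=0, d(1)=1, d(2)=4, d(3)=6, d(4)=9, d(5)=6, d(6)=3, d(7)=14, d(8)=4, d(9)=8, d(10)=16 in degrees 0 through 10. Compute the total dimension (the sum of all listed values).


Total dimension = d(0) + d(1) + ... + d(10)
= 0 + 1 + 4 + 6 + 9 + 6 + 3 + 14 + 4 + 8 + 16
= 71

71


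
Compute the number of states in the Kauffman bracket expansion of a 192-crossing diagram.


Each crossing contributes 2 choices (A-smoothing or B-smoothing).
Total states = 2^192 = 6277101735386680763835789423207666416102355444464034512896

6277101735386680763835789423207666416102355444464034512896


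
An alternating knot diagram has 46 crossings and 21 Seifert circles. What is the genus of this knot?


For alternating knots, g = (c - s + 1)/2.
= (46 - 21 + 1)/2
= 26/2 = 13

13


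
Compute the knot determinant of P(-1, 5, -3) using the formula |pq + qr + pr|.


Step 1: Compute pq + qr + pr.
pq = (-1)*5 = -5
qr = 5*(-3) = -15
pr = (-1)*(-3) = 3
pq + qr + pr = -5 + (-15) + 3 = -17
Step 2: Take absolute value.
det(P(-1,5,-3)) = |-17| = 17

17


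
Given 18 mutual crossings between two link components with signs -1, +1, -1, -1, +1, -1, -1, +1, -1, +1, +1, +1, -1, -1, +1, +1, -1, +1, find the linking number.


Step 1: Count positive crossings: 9
Step 2: Count negative crossings: 9
Step 3: Sum of signs = 9 - 9 = 0
Step 4: Linking number = sum/2 = 0/2 = 0

0


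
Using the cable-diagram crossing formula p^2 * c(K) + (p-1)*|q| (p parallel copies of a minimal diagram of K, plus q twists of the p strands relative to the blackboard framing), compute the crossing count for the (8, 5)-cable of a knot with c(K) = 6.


Step 1: Each of the c(K) crossings of the companion diagram becomes p*p = p^2 crossings among the p parallel strands, and each of the |q| twists s_1 s_2 ... s_(p-1) adds (p-1) crossings.
  Crossings = p^2 * c(K) + (p-1)*|q|
Step 2: = 8^2 * 6 + (8-1)*5
Step 3: = 64*6 + 7*5
Step 4: = 384 + 35 = 419

419


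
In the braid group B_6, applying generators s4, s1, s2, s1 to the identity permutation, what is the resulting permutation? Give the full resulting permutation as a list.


Starting with identity [1, 2, 3, 4, 5, 6].
Apply generators in sequence:
  After s4: [1, 2, 3, 5, 4, 6]
  After s1: [2, 1, 3, 5, 4, 6]
  After s2: [2, 3, 1, 5, 4, 6]
  After s1: [3, 2, 1, 5, 4, 6]
Final permutation: [3, 2, 1, 5, 4, 6]

[3, 2, 1, 5, 4, 6]


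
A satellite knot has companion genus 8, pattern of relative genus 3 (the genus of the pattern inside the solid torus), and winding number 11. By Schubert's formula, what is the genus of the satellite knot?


Schubert: g(satellite) = g_rel(pattern) + |winding| * g(companion),
where g_rel(pattern) is the genus of the pattern relative to the solid torus.
= 3 + 11 * 8
= 3 + 88 = 91

91


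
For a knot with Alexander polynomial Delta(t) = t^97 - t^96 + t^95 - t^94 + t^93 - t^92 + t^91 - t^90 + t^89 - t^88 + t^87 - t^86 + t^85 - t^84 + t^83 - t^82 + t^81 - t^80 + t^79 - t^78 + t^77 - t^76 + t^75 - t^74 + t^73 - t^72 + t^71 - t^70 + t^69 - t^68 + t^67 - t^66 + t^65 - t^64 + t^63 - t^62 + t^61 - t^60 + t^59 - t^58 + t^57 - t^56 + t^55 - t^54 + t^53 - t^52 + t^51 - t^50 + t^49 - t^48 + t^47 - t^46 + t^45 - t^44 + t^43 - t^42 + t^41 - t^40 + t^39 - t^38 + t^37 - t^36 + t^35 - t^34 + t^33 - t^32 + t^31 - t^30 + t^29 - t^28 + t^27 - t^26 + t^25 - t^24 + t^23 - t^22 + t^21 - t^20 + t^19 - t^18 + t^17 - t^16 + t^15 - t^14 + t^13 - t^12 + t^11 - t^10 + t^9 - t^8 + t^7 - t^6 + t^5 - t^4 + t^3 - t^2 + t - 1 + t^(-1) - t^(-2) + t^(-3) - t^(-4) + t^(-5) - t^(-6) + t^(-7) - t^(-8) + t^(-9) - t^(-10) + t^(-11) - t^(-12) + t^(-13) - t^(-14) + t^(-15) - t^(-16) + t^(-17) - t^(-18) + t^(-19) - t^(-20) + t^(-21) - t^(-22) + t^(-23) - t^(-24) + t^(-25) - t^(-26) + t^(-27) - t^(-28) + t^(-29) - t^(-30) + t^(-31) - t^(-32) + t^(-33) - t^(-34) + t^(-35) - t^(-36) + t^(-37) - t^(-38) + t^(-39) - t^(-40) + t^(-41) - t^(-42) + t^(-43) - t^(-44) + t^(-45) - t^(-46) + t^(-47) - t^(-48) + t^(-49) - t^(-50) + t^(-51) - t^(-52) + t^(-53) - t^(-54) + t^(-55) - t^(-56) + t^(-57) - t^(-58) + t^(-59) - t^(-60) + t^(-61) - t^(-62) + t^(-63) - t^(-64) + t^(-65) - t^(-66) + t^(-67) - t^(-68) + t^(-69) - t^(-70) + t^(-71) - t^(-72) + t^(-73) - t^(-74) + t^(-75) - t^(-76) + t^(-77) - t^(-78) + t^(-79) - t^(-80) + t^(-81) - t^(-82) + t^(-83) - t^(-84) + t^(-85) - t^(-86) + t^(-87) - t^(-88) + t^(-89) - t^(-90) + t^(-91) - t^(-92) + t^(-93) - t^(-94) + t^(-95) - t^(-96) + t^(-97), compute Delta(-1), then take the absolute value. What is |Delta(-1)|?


Step 1: The polynomial has 195 terms with alternating signs, exponents from 97 down to -97.
Step 2: Substitute t = -1. The i-th term has coefficient (-1)^i and exponent (m-i),
  so its value is (-1)^i * (-1)^(m-i) = (-1)^m = -1 for every i.
Step 3: All 195 terms equal -1, so Delta(-1) = 195 * (-1) = -195
Step 4: |Delta(-1)| = 195

195


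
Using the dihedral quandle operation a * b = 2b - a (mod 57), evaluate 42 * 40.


42 * 40 = 2*40 - 42 mod 57
= 80 - 42 mod 57
= 38 mod 57 = 38

38


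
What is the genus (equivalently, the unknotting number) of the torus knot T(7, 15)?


For a torus knot T(p,q), both the unknotting number and genus equal (p-1)(q-1)/2.
= (7-1)(15-1)/2
= 6*14/2
= 84/2 = 42

42


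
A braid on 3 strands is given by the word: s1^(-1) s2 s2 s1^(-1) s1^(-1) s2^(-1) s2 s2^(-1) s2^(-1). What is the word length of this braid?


The word length counts the number of generators (including inverses).
Listing each generator: s1^(-1), s2, s2, s1^(-1), s1^(-1), s2^(-1), s2, s2^(-1), s2^(-1)
There are 9 generators in this braid word.

9


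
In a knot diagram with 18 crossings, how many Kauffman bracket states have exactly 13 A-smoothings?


We choose which 13 of 18 crossings get A-smoothings.
C(18, 13) = 18! / (13! * 5!)
= 8568

8568


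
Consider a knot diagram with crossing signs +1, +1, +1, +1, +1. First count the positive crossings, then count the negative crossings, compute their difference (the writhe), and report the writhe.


Step 1: Count positive crossings (+1).
Positive crossings: 5
Step 2: Count negative crossings (-1).
Negative crossings: 0
Step 3: Writhe = (positive) - (negative)
w = 5 - 0 = 5
Step 4: |w| = 5, and w is positive

5


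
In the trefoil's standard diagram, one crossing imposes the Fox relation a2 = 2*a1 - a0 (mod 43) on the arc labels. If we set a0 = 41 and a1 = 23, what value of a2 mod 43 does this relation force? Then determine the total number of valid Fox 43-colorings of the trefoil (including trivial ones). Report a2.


Step 1: Apply the given crossing relation 2*a1 - a0 - a2 = 0 (mod 43).
  a2 = 2*a1 - a0 mod 43
  a2 = 2*23 - 41 mod 43
  a2 = 46 - 41 mod 43
  a2 = 5 mod 43 = 5
Step 2: The trefoil has determinant 3.
  Number of Fox p-colorings (p prime) is p^2 if p = 3, else p.
  Since 43 does not divide 3, only trivial (constant) colorings exist.
  (So the trial a0 = 41, a1 = 23 with a0 != a1 does NOT extend to a valid coloring of the whole trefoil: the other two crossing relations require 3*(a1 - a0) = 0 (mod 43), which fails.)
  Total colorings = 43
Step 3: a2 = 5, total Fox 43-colorings = 43

5


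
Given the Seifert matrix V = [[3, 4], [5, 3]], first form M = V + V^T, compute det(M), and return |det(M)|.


Step 1: Form V + V^T where V = [[3, 4], [5, 3]]
  V^T = [[3, 5], [4, 3]]
  V + V^T = [[6, 9], [9, 6]]
Step 2: det(V + V^T) = 6*6 - 9*9
  = 36 - 81 = -45
Step 3: Knot determinant = |det(V + V^T)| = |-45| = 45

45


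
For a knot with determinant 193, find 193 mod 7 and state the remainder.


Step 1: A knot is p-colorable if and only if p divides its determinant.
Step 2: Compute 193 mod 7.
193 = 27 * 7 + 4
Step 3: 193 mod 7 = 4
Step 4: The knot is 7-colorable: no

4


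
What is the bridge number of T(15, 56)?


The bridge number of T(p,q) is min(p,q).
min(15, 56) = 15

15


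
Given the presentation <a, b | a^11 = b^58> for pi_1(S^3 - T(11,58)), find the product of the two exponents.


The relation is a^11 = b^58.
Product of exponents = 11 * 58
= 638

638


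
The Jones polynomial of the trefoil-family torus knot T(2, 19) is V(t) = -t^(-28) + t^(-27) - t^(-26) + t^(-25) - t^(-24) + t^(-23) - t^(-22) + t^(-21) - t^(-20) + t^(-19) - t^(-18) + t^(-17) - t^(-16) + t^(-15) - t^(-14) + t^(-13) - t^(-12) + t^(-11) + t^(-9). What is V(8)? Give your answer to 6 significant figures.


Substituting t = 8 into V(t) = -t^(-28) + t^(-27) - t^(-26) + t^(-25) - t^(-24) + t^(-23) - t^(-22) + t^(-21) - t^(-20) + t^(-19) - t^(-18) + t^(-17) - t^(-16) + t^(-15) - t^(-14) + t^(-13) - t^(-12) + t^(-11) + t^(-9):
  (-)t^(-28) = -5.16988e-26
  (+)t^(-27) = 4.1359e-25
  (-)t^(-26) = -3.30872e-24
  (+)t^(-25) = 2.64698e-23
  (-)t^(-24) = -2.11758e-22
  (+)t^(-23) = 1.69407e-21
  (-)t^(-22) = -1.35525e-20
  (+)t^(-21) = 1.0842e-19
  (-)t^(-20) = -8.67362e-19
  (+)t^(-19) = 6.93889e-18
  (-)t^(-18) = -5.55112e-17
  (+)t^(-17) = 4.44089e-16
  (-)t^(-16) = -3.55271e-15
  (+)t^(-15) = 2.84217e-14
  (-)t^(-14) = -2.27374e-13
  (+)t^(-13) = 1.81899e-12
  (-)t^(-12) = -1.45519e-11
  (+)t^(-11) = 1.16415e-10
  (+)t^(-9) = 7.45058e-09
Sum = (-5.16988e-26) + (4.1359e-25) + (-3.30872e-24) + (2.64698e-23) + (-2.11758e-22) + (1.69407e-21) + (-1.35525e-20) + (1.0842e-19) + (-8.67362e-19) + (6.93889e-18) + (-5.55112e-17) + (4.44089e-16) + (-3.55271e-15) + (2.84217e-14) + (-2.27374e-13) + (1.81899e-12) + (-1.45519e-11) + (1.16415e-10) + (7.45058e-09)
= 7.554060883e-09
Rounded to 6 significant figures: 7.55406e-09

7.55406e-09


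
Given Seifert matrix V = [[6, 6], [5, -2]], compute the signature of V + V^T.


Step 1: V + V^T = [[12, 11], [11, -4]]
Step 2: trace = 8, det = -169
Step 3: Discriminant = 8^2 - 4*(-169) = 740
Step 4: Eigenvalues: 17.6015, -9.60147
Step 5: Signature = (# positive eigenvalues) - (# negative eigenvalues) = 0

0


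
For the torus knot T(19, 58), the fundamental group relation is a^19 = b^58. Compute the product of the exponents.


The relation is a^19 = b^58.
Product of exponents = 19 * 58
= 1102

1102


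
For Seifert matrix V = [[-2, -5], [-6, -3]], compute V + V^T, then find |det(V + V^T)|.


Step 1: Form V + V^T where V = [[-2, -5], [-6, -3]]
  V^T = [[-2, -6], [-5, -3]]
  V + V^T = [[-4, -11], [-11, -6]]
Step 2: det(V + V^T) = (-4)*(-6) - (-11)*(-11)
  = 24 - 121 = -97
Step 3: Knot determinant = |det(V + V^T)| = |-97| = 97

97


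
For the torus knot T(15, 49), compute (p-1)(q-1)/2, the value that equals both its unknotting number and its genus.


For a torus knot T(p,q), both the unknotting number and genus equal (p-1)(q-1)/2.
= (15-1)(49-1)/2
= 14*48/2
= 672/2 = 336

336


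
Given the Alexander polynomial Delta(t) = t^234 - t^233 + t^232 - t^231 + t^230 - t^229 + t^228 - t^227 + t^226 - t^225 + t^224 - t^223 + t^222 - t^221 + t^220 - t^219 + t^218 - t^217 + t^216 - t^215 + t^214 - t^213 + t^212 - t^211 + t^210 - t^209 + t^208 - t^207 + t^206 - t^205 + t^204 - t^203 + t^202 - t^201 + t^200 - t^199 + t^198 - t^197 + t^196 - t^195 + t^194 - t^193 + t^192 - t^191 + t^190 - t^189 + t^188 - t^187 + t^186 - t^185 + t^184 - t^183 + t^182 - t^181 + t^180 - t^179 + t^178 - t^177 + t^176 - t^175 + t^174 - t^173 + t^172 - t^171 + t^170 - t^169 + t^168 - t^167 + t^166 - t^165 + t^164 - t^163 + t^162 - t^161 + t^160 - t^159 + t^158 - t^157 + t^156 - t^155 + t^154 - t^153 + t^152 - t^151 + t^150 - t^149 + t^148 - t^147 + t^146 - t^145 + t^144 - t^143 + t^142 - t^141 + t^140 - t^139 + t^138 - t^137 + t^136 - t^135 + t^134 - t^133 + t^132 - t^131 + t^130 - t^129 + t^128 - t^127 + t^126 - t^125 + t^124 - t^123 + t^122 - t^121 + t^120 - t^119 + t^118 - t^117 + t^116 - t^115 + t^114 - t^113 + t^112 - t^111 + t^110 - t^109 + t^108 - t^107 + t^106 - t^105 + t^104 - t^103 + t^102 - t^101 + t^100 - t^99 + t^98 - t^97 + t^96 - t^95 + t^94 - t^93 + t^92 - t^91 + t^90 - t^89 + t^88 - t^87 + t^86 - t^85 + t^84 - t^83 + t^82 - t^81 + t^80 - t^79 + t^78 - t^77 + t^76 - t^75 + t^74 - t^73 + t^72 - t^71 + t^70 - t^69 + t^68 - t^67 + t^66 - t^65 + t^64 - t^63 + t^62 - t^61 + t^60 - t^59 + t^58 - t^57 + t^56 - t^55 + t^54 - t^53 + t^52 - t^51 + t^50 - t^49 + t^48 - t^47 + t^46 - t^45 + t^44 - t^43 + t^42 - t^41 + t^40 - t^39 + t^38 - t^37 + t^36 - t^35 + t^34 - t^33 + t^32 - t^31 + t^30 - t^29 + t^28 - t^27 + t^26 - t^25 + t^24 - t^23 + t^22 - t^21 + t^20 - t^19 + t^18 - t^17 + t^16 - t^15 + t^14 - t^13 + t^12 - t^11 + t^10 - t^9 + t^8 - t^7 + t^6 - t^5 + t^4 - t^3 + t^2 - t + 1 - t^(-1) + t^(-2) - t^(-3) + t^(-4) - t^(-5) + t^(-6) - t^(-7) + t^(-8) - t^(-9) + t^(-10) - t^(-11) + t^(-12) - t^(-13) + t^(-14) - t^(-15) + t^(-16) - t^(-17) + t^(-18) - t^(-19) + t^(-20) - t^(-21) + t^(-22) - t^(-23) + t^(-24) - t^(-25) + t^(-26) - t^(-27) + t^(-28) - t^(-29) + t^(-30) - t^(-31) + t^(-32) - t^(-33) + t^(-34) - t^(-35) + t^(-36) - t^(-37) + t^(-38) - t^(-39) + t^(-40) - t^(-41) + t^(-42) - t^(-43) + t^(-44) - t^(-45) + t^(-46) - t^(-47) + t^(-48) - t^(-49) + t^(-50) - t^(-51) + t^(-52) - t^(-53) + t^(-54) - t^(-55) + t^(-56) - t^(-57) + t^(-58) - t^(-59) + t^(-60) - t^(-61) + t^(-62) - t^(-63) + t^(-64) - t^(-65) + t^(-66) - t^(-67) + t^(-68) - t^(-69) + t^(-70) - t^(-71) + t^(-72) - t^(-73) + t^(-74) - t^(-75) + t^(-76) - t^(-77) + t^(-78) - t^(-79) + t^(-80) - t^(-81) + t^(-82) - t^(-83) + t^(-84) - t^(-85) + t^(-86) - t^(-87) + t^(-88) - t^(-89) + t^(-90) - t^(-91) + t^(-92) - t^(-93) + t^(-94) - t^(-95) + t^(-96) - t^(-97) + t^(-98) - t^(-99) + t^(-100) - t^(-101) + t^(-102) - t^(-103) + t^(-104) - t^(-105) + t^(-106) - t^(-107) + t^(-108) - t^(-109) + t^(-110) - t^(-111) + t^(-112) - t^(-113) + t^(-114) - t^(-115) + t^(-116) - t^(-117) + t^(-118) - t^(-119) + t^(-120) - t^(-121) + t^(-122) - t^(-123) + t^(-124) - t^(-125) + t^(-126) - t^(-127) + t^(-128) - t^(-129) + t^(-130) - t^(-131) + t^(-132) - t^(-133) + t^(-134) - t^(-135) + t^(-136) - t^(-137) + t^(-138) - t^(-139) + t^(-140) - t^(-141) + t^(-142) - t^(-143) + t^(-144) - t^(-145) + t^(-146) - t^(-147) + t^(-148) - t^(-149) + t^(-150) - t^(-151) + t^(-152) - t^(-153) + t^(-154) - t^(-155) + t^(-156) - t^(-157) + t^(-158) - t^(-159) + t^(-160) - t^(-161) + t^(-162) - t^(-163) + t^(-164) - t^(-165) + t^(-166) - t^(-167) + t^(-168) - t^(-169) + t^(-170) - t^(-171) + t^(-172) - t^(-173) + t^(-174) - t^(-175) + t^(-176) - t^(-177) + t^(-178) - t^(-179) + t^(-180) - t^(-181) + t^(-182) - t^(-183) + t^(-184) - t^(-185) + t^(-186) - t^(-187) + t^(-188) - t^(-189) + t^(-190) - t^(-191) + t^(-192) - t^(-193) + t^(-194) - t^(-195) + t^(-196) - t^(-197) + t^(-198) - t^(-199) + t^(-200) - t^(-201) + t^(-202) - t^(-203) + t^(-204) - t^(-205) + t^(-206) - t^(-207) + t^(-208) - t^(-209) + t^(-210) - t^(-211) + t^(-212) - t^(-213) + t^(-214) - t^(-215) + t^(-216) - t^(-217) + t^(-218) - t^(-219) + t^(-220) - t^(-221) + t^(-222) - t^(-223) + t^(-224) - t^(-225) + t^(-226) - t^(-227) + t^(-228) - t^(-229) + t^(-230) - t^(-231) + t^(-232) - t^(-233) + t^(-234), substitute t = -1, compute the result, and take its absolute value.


Step 1: The polynomial has 469 terms with alternating signs, exponents from 234 down to -234.
Step 2: Substitute t = -1. The i-th term has coefficient (-1)^i and exponent (m-i),
  so its value is (-1)^i * (-1)^(m-i) = (-1)^m = 1 for every i.
Step 3: All 469 terms equal 1, so Delta(-1) = 469 * (1) = 469
Step 4: |Delta(-1)| = 469

469


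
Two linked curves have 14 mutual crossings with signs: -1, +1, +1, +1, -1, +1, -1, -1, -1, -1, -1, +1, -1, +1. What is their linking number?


Step 1: Count positive crossings: 6
Step 2: Count negative crossings: 8
Step 3: Sum of signs = 6 - 8 = -2
Step 4: Linking number = sum/2 = -2/2 = -1

-1


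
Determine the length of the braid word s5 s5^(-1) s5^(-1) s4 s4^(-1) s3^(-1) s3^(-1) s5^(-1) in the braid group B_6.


The word length counts the number of generators (including inverses).
Listing each generator: s5, s5^(-1), s5^(-1), s4, s4^(-1), s3^(-1), s3^(-1), s5^(-1)
There are 8 generators in this braid word.

8


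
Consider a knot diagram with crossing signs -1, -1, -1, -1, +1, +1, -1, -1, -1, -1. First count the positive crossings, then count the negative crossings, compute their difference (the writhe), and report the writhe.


Step 1: Count positive crossings (+1).
Positive crossings: 2
Step 2: Count negative crossings (-1).
Negative crossings: 8
Step 3: Writhe = (positive) - (negative)
w = 2 - 8 = -6
Step 4: |w| = 6, and w is negative

-6


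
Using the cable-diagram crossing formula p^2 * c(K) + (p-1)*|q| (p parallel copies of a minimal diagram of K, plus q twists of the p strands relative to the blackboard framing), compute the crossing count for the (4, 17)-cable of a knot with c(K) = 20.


Step 1: Each of the c(K) crossings of the companion diagram becomes p*p = p^2 crossings among the p parallel strands, and each of the |q| twists s_1 s_2 ... s_(p-1) adds (p-1) crossings.
  Crossings = p^2 * c(K) + (p-1)*|q|
Step 2: = 4^2 * 20 + (4-1)*17
Step 3: = 16*20 + 3*17
Step 4: = 320 + 51 = 371

371


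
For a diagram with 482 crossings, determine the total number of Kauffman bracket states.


Each crossing contributes 2 choices (A-smoothing or B-smoothing).
Total states = 2^482 = 12486994201263968925526388919172665222994392570659884603436627838501486955279062480481224412253967884639307724485626491581791902717153141225160704

12486994201263968925526388919172665222994392570659884603436627838501486955279062480481224412253967884639307724485626491581791902717153141225160704


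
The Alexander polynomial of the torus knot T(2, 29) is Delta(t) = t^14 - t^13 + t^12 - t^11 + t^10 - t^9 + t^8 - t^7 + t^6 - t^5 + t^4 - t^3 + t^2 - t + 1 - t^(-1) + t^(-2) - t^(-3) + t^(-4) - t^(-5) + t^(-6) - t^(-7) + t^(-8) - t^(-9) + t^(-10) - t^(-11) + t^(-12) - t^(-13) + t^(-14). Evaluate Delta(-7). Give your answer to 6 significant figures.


Substituting t = -7 into Delta(t) = t^14 - t^13 + t^12 - t^11 + t^10 - t^9 + t^8 - t^7 + t^6 - t^5 + t^4 - t^3 + t^2 - t + 1 - t^(-1) + t^(-2) - t^(-3) + t^(-4) - t^(-5) + t^(-6) - t^(-7) + t^(-8) - t^(-9) + t^(-10) - t^(-11) + t^(-12) - t^(-13) + t^(-14):
Term values: (678223072849) + (96889010407) + (13841287201) + (1977326743) + (282475249) + (40353607) + (5764801) + (823543) + (117649) + (16807) + (2401) + (343) + (49) + (7) + (1) + (0.142857) + (0.0204082) + (0.00291545) + (0.000416493) + (5.9499e-05) + (8.49986e-06) + (1.21427e-06) + (1.73467e-07) + (2.47809e-08) + (3.54013e-09) + (5.05733e-10) + (7.22476e-11) + (1.03211e-11) + (1.47444e-12)
Sum = 7.912602517e+11
Rounded to 6 significant figures: 7.9126e+11

7.9126e+11


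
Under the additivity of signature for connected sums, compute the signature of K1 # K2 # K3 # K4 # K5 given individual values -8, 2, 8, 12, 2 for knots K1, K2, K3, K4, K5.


The signature is additive under connected sum.
signature(K1 # K2 # K3 # K4 # K5) = (-8) + (2) + (8) + (12) + (2)
= 16

16


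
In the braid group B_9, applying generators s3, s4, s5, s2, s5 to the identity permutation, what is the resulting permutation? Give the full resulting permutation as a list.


Starting with identity [1, 2, 3, 4, 5, 6, 7, 8, 9].
Apply generators in sequence:
  After s3: [1, 2, 4, 3, 5, 6, 7, 8, 9]
  After s4: [1, 2, 4, 5, 3, 6, 7, 8, 9]
  After s5: [1, 2, 4, 5, 6, 3, 7, 8, 9]
  After s2: [1, 4, 2, 5, 6, 3, 7, 8, 9]
  After s5: [1, 4, 2, 5, 3, 6, 7, 8, 9]
Final permutation: [1, 4, 2, 5, 3, 6, 7, 8, 9]

[1, 4, 2, 5, 3, 6, 7, 8, 9]


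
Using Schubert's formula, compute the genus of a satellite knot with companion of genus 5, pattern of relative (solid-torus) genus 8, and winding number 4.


Schubert: g(satellite) = g_rel(pattern) + |winding| * g(companion),
where g_rel(pattern) is the genus of the pattern relative to the solid torus.
= 8 + 4 * 5
= 8 + 20 = 28

28


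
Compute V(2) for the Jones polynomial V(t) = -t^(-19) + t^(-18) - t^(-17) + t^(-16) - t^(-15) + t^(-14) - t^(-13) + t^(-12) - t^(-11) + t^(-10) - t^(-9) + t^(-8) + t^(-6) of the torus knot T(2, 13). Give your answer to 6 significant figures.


Substituting t = 2 into V(t) = -t^(-19) + t^(-18) - t^(-17) + t^(-16) - t^(-15) + t^(-14) - t^(-13) + t^(-12) - t^(-11) + t^(-10) - t^(-9) + t^(-8) + t^(-6):
  (-)t^(-19) = -1.90735e-06
  (+)t^(-18) = 3.8147e-06
  (-)t^(-17) = -7.62939e-06
  (+)t^(-16) = 1.52588e-05
  (-)t^(-15) = -3.05176e-05
  (+)t^(-14) = 6.10352e-05
  (-)t^(-13) = -0.00012207
  (+)t^(-12) = 0.000244141
  (-)t^(-11) = -0.000488281
  (+)t^(-10) = 0.000976562
  (-)t^(-9) = -0.00195312
  (+)t^(-8) = 0.00390625
  (+)t^(-6) = 0.015625
Sum = (-1.90735e-06) + (3.8147e-06) + (-7.62939e-06) + (1.52588e-05) + (-3.05176e-05) + (6.10352e-05) + (-0.00012207) + (0.000244141) + (-0.000488281) + (0.000976562) + (-0.00195312) + (0.00390625) + (0.015625)
= 0.01822853088
Rounded to 6 significant figures: 0.0182285

0.0182285


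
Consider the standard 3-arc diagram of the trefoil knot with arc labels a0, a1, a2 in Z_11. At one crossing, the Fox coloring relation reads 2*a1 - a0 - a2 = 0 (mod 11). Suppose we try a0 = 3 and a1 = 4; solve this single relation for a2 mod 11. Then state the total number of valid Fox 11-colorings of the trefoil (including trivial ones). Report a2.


Step 1: Apply the given crossing relation 2*a1 - a0 - a2 = 0 (mod 11).
  a2 = 2*a1 - a0 mod 11
  a2 = 2*4 - 3 mod 11
  a2 = 8 - 3 mod 11
  a2 = 5 mod 11 = 5
Step 2: The trefoil has determinant 3.
  Number of Fox p-colorings (p prime) is p^2 if p = 3, else p.
  Since 11 does not divide 3, only trivial (constant) colorings exist.
  (So the trial a0 = 3, a1 = 4 with a0 != a1 does NOT extend to a valid coloring of the whole trefoil: the other two crossing relations require 3*(a1 - a0) = 0 (mod 11), which fails.)
  Total colorings = 11
Step 3: a2 = 5, total Fox 11-colorings = 11

5


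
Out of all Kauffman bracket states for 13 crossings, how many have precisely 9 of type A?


We choose which 9 of 13 crossings get A-smoothings.
C(13, 9) = 13! / (9! * 4!)
= 715

715


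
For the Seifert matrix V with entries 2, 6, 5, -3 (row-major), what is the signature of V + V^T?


Step 1: V + V^T = [[4, 11], [11, -6]]
Step 2: trace = -2, det = -145
Step 3: Discriminant = (-2)^2 - 4*(-145) = 584
Step 4: Eigenvalues: 11.083, -13.083
Step 5: Signature = (# positive eigenvalues) - (# negative eigenvalues) = 0

0


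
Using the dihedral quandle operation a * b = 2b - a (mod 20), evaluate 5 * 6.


5 * 6 = 2*6 - 5 mod 20
= 12 - 5 mod 20
= 7 mod 20 = 7

7


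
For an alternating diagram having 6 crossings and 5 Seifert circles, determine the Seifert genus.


For alternating knots, g = (c - s + 1)/2.
= (6 - 5 + 1)/2
= 2/2 = 1

1


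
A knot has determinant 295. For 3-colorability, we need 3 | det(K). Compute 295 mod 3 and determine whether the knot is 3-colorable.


Step 1: A knot is p-colorable if and only if p divides its determinant.
Step 2: Compute 295 mod 3.
295 = 98 * 3 + 1
Step 3: 295 mod 3 = 1
Step 4: The knot is 3-colorable: no

1


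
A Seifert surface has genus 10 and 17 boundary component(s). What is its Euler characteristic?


chi = 2 - 2g - b
= 2 - 2*10 - 17
= 2 - 20 - 17 = -35

-35


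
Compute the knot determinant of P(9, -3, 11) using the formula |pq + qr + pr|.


Step 1: Compute pq + qr + pr.
pq = 9*(-3) = -27
qr = (-3)*11 = -33
pr = 9*11 = 99
pq + qr + pr = -27 + (-33) + 99 = 39
Step 2: Take absolute value.
det(P(9,-3,11)) = |39| = 39

39


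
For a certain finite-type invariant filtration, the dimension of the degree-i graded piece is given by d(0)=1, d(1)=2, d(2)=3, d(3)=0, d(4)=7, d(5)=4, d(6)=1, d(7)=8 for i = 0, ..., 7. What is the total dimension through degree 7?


Total dimension = d(0) + d(1) + ... + d(7)
= 1 + 2 + 3 + 0 + 7 + 4 + 1 + 8
= 26

26


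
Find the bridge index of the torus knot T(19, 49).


The bridge number of T(p,q) is min(p,q).
min(19, 49) = 19

19


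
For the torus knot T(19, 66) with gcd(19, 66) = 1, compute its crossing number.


For a torus knot T(p, q) with gcd(p,q)=1,
the crossing number is min(p*(q-1), q*(p-1)).
p*(q-1) = 19*65 = 1235
q*(p-1) = 66*18 = 1188
min(1235, 1188) = 1188

1188


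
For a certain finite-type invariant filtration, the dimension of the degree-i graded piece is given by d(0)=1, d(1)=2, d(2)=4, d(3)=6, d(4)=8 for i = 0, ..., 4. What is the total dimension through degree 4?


Total dimension = d(0) + d(1) + ... + d(4)
= 1 + 2 + 4 + 6 + 8
= 21

21


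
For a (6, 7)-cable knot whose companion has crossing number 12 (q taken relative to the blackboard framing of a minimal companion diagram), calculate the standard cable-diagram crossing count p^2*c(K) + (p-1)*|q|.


Step 1: Each of the c(K) crossings of the companion diagram becomes p*p = p^2 crossings among the p parallel strands, and each of the |q| twists s_1 s_2 ... s_(p-1) adds (p-1) crossings.
  Crossings = p^2 * c(K) + (p-1)*|q|
Step 2: = 6^2 * 12 + (6-1)*7
Step 3: = 36*12 + 5*7
Step 4: = 432 + 35 = 467

467


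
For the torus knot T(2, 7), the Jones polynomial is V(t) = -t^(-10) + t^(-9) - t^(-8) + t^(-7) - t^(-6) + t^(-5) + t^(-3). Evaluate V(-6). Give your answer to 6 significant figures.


Substituting t = -6 into V(t) = -t^(-10) + t^(-9) - t^(-8) + t^(-7) - t^(-6) + t^(-5) + t^(-3):
  (-)t^(-10) = -1.65382e-08
  (+)t^(-9) = -9.9229e-08
  (-)t^(-8) = -5.95374e-07
  (+)t^(-7) = -3.57225e-06
  (-)t^(-6) = -2.14335e-05
  (+)t^(-5) = -0.000128601
  (+)t^(-3) = -0.00462963
Sum = (-1.65382e-08) + (-9.9229e-08) + (-5.95374e-07) + (-3.57225e-06) + (-2.14335e-05) + (-0.000128601) + (-0.00462963)
= -0.00478394731
Rounded to 6 significant figures: -0.00478395

-0.00478395


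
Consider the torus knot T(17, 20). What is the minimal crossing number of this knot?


For a torus knot T(p, q) with gcd(p,q)=1,
the crossing number is min(p*(q-1), q*(p-1)).
p*(q-1) = 17*19 = 323
q*(p-1) = 20*16 = 320
min(323, 320) = 320

320


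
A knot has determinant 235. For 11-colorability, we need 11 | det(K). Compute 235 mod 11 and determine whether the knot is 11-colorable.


Step 1: A knot is p-colorable if and only if p divides its determinant.
Step 2: Compute 235 mod 11.
235 = 21 * 11 + 4
Step 3: 235 mod 11 = 4
Step 4: The knot is 11-colorable: no

4


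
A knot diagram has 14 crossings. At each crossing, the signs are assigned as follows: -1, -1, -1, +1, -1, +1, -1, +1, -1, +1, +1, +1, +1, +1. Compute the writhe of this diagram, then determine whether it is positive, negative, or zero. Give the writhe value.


Step 1: Count positive crossings (+1).
Positive crossings: 8
Step 2: Count negative crossings (-1).
Negative crossings: 6
Step 3: Writhe = (positive) - (negative)
w = 8 - 6 = 2
Step 4: |w| = 2, and w is positive

2


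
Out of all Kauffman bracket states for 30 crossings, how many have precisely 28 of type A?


We choose which 28 of 30 crossings get A-smoothings.
C(30, 28) = 30! / (28! * 2!)
= 435

435


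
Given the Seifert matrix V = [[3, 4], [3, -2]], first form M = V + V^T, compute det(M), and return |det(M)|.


Step 1: Form V + V^T where V = [[3, 4], [3, -2]]
  V^T = [[3, 3], [4, -2]]
  V + V^T = [[6, 7], [7, -4]]
Step 2: det(V + V^T) = 6*(-4) - 7*7
  = -24 - 49 = -73
Step 3: Knot determinant = |det(V + V^T)| = |-73| = 73

73


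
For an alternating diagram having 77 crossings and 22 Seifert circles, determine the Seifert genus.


For alternating knots, g = (c - s + 1)/2.
= (77 - 22 + 1)/2
= 56/2 = 28

28
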